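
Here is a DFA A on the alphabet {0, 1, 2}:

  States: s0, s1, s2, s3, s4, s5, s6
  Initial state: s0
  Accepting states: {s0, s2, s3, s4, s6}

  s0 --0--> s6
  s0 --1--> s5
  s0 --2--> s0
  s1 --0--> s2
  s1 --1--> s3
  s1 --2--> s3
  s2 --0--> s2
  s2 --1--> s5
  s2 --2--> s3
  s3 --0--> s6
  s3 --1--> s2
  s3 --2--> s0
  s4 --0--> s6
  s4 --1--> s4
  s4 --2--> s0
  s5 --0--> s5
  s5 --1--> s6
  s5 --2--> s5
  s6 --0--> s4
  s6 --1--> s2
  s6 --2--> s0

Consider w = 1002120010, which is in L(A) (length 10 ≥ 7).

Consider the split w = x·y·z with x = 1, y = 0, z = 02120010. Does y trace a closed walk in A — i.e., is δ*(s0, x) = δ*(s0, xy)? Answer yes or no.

yes

Run of A on the first 2 characters of w = 1 0:
  step 0: s0  (start)
  step 1: s5  (read 1: s0→s5)
  step 2: s5  (read 0: s5→s5)

After x (step 1): s5. After xy (step 2): s5.
They match, so y = 0 drives A around a cycle from s5 back to itself; pumping y any number of times keeps A in s5 before reading z, and xyⁱz ∈ L(A) for every i ≥ 0.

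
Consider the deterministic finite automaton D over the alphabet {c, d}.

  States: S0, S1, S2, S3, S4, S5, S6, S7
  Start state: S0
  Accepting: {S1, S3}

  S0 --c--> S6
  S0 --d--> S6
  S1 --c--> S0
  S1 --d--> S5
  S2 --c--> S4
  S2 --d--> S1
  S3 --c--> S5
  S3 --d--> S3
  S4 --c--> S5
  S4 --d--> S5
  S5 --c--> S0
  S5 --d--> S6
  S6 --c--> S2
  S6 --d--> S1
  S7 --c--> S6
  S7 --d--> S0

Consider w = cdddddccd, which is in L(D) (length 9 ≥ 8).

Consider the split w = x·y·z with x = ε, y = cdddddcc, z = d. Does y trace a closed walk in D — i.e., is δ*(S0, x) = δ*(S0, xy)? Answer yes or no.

State sequence: S0 -c-> S6 -d-> S1 -d-> S5 -d-> S6 -d-> S1 -d-> S5 -c-> S0 -c-> S6

After x (step 0): S0. After xy (step 8): S6.
They differ (S0 ≠ S6), so y is not a cycle from the state after x; this split is not the one the pumping-lemma construction produces, and pumping y need not keep the string in L(D).

no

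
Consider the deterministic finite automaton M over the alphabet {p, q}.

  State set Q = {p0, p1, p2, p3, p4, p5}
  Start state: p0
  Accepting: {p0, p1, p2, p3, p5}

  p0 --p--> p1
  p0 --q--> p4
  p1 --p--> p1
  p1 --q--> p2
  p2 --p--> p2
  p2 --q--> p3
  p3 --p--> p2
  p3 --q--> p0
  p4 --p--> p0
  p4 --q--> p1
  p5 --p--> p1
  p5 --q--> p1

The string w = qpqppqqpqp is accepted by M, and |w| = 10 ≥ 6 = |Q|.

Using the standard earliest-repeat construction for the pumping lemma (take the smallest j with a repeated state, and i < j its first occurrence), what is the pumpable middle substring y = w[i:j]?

Run of M on w = q p q p p q q p q p:
  step 0: p0  (start)
  step 1: p4  (read q: p0→p4)
  step 2: p0  (read p: p4→p0)   ← first repeat (p0 seen earlier)
  step 3: p4  (read q: p0→p4)
  step 4: p0  (read p: p4→p0)
  step 5: p1  (read p: p0→p1)
  step 6: p2  (read q: p1→p2)
  step 7: p3  (read q: p2→p3)
  step 8: p2  (read p: p3→p2)
  step 9: p3  (read q: p2→p3)
  step 10: p2  (read p: p3→p2)

So i = 0, j = 2, giving x = w[0:0] = ε, y = w[0:2] = qp, z = w[2:10] = qppqqpqp.
Check: |xy| = 2 ≤ 6 and |y| = 2 ≥ 1. Reading y takes M from p0 back to p0, so every xyⁱz is accepted.
The DFA has 6 states, so the proof of the pumping lemma guarantees a repeated state among the first 6+1 visited; the segment between the two visits is the pumpable y.

qp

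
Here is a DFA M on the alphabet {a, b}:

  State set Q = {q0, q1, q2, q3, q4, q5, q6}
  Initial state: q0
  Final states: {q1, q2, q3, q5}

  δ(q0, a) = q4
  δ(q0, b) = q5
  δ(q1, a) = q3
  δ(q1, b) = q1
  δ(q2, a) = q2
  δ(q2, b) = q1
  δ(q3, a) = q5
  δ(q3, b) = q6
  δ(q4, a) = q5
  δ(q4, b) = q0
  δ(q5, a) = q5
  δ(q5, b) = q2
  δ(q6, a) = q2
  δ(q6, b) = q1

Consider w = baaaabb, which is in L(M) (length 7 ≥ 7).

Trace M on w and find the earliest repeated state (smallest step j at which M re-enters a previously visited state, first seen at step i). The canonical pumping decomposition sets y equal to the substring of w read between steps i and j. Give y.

State sequence: q0 -b-> q5 -a-> q5 -a-> q5 -a-> q5 -a-> q5 -b-> q2 -b-> q1
First repeat at step 2: q5 was already visited.

So i = 1, j = 2, giving x = w[0:1] = b, y = w[1:2] = a, z = w[2:7] = aaabb.
Check: |xy| = 2 ≤ 7 and |y| = 1 ≥ 1. Reading y takes M from q5 back to q5, so every xyⁱz is accepted.

a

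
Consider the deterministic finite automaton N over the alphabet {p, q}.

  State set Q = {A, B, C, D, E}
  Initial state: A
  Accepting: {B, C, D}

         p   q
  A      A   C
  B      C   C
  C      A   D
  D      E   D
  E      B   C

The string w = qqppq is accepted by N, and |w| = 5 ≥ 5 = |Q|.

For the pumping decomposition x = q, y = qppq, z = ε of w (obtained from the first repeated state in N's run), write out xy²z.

qqppqqppq

xy^2z = q·qppq·qppq·ε = qqppqqppq.
Reading y = qppq takes N from C back to C, so after x·y·y the machine is still in C, and z then leads to the accepting state C. Hence qqppqqppq ∈ L(N).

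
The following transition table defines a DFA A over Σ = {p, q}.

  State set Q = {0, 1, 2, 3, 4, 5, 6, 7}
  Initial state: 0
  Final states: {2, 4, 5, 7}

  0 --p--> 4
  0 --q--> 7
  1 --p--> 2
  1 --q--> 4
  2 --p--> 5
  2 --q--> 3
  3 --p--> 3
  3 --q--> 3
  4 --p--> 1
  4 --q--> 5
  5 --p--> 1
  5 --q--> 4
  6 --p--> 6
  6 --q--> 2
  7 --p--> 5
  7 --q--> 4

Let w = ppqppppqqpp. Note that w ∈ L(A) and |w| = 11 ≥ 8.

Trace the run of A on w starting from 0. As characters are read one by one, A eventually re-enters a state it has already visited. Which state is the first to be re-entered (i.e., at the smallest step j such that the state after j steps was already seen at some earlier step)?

State sequence: 0 -p-> 4 -p-> 1 -q-> 4 -p-> 1 -p-> 2 -p-> 5 -p-> 1 -q-> 4 -q-> 5 -p-> 1 -p-> 2
First repeat at step 3: 4 was already visited.

The earliest repeat is at step j = 3: A is in 4, which it already visited at step i = 1.
Since A has 8 states, any run of length ≥ 8 visits 8+1 states, so by pigeonhole some state repeats within the first 8 steps — that repeat gives the pumpable loop.

4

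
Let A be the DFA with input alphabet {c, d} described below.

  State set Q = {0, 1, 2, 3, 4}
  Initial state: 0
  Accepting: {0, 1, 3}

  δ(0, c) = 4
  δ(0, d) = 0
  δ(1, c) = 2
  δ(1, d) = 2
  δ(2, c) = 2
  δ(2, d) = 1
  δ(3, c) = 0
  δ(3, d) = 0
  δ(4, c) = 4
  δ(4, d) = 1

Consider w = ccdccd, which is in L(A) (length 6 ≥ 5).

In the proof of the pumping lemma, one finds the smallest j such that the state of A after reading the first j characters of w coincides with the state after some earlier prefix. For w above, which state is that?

Run of A on w = c c d c c d:
  step 0: 0  (start)
  step 1: 4  (read c: 0→4)
  step 2: 4  (read c: 4→4)   ← first repeat (4 seen earlier)
  step 3: 1  (read d: 4→1)
  step 4: 2  (read c: 1→2)
  step 5: 2  (read c: 2→2)
  step 6: 1  (read d: 2→1)

The earliest repeat is at step j = 2: A is in 4, which it already visited at step i = 1.
Pumping length from the standard proof: p = 5 (the number of states). The repeated state found above gives |xy| = j ≤ 5 and |y| = j − i ≥ 1.

4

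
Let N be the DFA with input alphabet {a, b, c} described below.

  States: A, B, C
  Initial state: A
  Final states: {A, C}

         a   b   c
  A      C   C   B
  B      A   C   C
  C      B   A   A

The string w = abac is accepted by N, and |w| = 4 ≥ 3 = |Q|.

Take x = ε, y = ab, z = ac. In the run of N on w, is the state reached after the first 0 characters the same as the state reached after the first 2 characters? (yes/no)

State sequence: A -a-> C -b-> A

After x (step 0): A. After xy (step 2): A.
They match, so y = ab drives N around a cycle from A back to itself; pumping y any number of times keeps N in A before reading z, and xyⁱz ∈ L(N) for every i ≥ 0.

yes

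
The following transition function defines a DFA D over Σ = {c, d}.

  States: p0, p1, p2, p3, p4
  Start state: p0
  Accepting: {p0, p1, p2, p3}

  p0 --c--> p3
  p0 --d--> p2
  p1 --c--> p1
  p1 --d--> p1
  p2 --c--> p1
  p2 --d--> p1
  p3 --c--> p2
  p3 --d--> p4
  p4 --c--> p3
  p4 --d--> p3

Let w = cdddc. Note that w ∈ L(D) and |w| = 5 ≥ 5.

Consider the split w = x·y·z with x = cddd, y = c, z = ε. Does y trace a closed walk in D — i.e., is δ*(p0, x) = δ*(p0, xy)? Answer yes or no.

State sequence: p0 -c-> p3 -d-> p4 -d-> p3 -d-> p4 -c-> p3

After x (step 4): p4. After xy (step 5): p3.
They differ (p4 ≠ p3), so y is not a cycle from the state after x; this split is not the one the pumping-lemma construction produces, and pumping y need not keep the string in L(D).

no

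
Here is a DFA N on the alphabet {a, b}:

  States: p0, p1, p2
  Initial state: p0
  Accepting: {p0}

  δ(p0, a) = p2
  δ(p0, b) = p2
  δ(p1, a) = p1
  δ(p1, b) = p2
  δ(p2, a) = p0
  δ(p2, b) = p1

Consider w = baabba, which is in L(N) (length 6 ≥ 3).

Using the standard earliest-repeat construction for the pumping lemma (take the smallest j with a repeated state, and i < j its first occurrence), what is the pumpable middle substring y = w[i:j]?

Run of N on w = b a a b b a:
  step 0: p0  (start)
  step 1: p2  (read b: p0→p2)
  step 2: p0  (read a: p2→p0)   ← first repeat (p0 seen earlier)
  step 3: p2  (read a: p0→p2)
  step 4: p1  (read b: p2→p1)
  step 5: p2  (read b: p1→p2)
  step 6: p0  (read a: p2→p0)

So i = 0, j = 2, giving x = w[0:0] = ε, y = w[0:2] = ba, z = w[2:6] = abba.
Check: |xy| = 2 ≤ 3 and |y| = 2 ≥ 1. Reading y takes N from p0 back to p0, so every xyⁱz is accepted.
The DFA has 3 states, so the proof of the pumping lemma guarantees a repeated state among the first 3+1 visited; the segment between the two visits is the pumpable y.

ba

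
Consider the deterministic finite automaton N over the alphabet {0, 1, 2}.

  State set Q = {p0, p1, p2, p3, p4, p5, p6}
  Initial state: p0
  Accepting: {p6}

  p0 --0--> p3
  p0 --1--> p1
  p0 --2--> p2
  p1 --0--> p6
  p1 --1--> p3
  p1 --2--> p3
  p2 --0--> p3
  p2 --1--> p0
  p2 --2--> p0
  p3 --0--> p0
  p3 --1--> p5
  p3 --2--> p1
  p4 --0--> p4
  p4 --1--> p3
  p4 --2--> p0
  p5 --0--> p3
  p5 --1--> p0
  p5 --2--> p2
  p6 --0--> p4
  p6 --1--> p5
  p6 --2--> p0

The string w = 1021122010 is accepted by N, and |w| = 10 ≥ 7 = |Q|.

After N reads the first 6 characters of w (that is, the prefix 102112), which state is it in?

Run of N on the first 6 characters of w = 1 0 2 1 1 2:
  step 0: p0  (start)
  step 1: p1  (read 1: p0→p1)
  step 2: p6  (read 0: p1→p6)
  step 3: p0  (read 2: p6→p0)
  step 4: p1  (read 1: p0→p1)
  step 5: p3  (read 1: p1→p3)
  step 6: p1  (read 2: p3→p1)

After reading 6 characters, N is in state p1.
(This kind of state-tracing is the core of the pumping-lemma construction: with 7 states, pigeonhole forces a repeat within the first 7 steps.)

p1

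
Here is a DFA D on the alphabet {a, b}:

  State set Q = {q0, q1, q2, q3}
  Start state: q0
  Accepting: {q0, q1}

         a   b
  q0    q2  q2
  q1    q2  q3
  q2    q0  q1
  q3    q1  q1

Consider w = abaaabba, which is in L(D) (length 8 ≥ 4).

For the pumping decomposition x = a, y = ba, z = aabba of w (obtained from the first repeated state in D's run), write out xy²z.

ababaaabba

xy^2z = a·ba·ba·aabba = ababaaabba.
Reading y = ba takes D from q2 back to q2, so after x·y·y the machine is still in q2, and z then leads to the accepting state q1. Hence ababaaabba ∈ L(D).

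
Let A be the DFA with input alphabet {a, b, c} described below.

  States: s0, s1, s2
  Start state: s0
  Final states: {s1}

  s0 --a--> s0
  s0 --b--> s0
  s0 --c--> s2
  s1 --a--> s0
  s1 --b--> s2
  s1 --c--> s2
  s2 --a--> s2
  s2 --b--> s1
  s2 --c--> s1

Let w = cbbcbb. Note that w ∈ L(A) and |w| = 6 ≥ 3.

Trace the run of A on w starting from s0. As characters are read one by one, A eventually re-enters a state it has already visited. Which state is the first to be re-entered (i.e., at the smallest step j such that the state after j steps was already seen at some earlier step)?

s2

Run of A on w = c b b c b b:
  step 0: s0  (start)
  step 1: s2  (read c: s0→s2)
  step 2: s1  (read b: s2→s1)
  step 3: s2  (read b: s1→s2)   ← first repeat (s2 seen earlier)
  step 4: s1  (read c: s2→s1)
  step 5: s2  (read b: s1→s2)
  step 6: s1  (read b: s2→s1)

The earliest repeat is at step j = 3: A is in s2, which it already visited at step i = 1.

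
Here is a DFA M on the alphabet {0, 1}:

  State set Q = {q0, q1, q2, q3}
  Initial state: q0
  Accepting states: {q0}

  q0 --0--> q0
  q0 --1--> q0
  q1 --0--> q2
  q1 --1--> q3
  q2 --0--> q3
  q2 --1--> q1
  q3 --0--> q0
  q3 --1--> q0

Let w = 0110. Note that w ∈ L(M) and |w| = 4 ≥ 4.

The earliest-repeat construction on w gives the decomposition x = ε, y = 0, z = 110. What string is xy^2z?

00110

xy^2z = ε·0·0·110 = 00110.
Reading y = 0 takes M from q0 back to q0, so after x·y·y the machine is still in q0, and z then leads to the accepting state q0. Hence 00110 ∈ L(M).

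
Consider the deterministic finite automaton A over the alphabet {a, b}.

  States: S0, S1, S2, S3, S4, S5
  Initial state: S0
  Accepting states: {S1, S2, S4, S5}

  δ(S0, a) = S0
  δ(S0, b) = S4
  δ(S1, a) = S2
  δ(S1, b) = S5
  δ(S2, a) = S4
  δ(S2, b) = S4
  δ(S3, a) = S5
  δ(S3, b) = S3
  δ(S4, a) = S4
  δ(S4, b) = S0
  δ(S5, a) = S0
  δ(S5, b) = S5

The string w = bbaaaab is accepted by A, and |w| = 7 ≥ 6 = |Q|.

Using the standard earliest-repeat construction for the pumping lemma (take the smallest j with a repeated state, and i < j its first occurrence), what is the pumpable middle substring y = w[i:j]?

bb

State sequence: S0 -b-> S4 -b-> S0 -a-> S0 -a-> S0 -a-> S0 -a-> S0 -b-> S4
First repeat at step 2: S0 was already visited.

So i = 0, j = 2, giving x = w[0:0] = ε, y = w[0:2] = bb, z = w[2:7] = aaaab.
Check: |xy| = 2 ≤ 6 and |y| = 2 ≥ 1. Reading y takes A from S0 back to S0, so every xyⁱz is accepted.
Since A has 6 states, any run of length ≥ 6 visits 6+1 states, so by pigeonhole some state repeats within the first 6 steps — that repeat gives the pumpable loop.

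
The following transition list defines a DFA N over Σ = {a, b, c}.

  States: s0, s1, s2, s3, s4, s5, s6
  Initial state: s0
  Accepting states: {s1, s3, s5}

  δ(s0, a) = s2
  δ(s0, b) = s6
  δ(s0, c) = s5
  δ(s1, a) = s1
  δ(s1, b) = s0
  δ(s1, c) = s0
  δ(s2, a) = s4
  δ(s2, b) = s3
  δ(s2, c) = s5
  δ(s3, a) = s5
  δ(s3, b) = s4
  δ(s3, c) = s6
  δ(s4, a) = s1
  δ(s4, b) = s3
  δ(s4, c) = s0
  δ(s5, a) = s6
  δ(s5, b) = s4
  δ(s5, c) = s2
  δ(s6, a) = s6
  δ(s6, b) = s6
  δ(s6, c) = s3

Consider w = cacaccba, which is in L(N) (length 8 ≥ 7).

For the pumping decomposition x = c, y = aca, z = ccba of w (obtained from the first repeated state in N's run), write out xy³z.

xy^3z = c·aca·aca·aca·ccba = cacaacaacaccba.
Reading y = aca takes N from s5 back to s5, so after x·y·y·y the machine is still in s5, and z then leads to the accepting state s1. Hence cacaacaacaccba ∈ L(N).

cacaacaacaccba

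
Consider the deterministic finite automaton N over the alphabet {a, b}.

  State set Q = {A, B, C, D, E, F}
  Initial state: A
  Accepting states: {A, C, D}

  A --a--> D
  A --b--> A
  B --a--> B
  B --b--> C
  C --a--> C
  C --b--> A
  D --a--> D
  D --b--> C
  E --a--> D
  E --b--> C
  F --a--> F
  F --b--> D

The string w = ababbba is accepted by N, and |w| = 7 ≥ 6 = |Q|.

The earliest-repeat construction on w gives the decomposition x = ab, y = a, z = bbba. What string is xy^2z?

xy^2z = ab·a·a·bbba = abaabbba.
Reading y = a takes N from C back to C, so after x·y·y the machine is still in C, and z then leads to the accepting state D. Hence abaabbba ∈ L(N).

abaabbba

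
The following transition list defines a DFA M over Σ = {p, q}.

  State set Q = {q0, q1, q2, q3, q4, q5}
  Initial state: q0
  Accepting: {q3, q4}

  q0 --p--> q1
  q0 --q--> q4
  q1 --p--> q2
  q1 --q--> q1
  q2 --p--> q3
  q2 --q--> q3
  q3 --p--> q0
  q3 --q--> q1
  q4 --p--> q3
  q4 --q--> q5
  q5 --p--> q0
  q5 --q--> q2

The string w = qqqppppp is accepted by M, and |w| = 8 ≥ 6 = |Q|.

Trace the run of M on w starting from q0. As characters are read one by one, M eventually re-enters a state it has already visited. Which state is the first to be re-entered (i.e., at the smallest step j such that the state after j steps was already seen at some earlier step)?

State sequence: q0 -q-> q4 -q-> q5 -q-> q2 -p-> q3 -p-> q0 -p-> q1 -p-> q2 -p-> q3
First repeat at step 5: q0 was already visited.

The earliest repeat is at step j = 5: M is in q0, which it already visited at step i = 0.
The DFA has 6 states, so the proof of the pumping lemma guarantees a repeated state among the first 6+1 visited; the segment between the two visits is the pumpable y.

q0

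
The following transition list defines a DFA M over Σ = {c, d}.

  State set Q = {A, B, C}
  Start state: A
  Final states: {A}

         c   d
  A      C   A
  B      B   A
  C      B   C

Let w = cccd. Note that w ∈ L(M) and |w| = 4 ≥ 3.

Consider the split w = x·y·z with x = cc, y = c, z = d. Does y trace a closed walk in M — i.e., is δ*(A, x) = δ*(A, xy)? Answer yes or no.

Run of M on the first 3 characters of w = c c c:
  step 0: A  (start)
  step 1: C  (read c: A→C)
  step 2: B  (read c: C→B)
  step 3: B  (read c: B→B)

After x (step 2): B. After xy (step 3): B.
They match, so y = c drives M around a cycle from B back to itself; pumping y any number of times keeps M in B before reading z, and xyⁱz ∈ L(M) for every i ≥ 0.

yes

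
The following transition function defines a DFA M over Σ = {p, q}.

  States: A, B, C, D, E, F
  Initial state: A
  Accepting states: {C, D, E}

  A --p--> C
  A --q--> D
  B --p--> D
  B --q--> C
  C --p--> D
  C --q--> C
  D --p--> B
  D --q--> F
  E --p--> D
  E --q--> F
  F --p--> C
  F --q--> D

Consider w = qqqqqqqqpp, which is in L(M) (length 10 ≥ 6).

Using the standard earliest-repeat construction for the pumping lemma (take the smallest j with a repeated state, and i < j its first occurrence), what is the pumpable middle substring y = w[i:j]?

qq

State sequence: A -q-> D -q-> F -q-> D -q-> F -q-> D -q-> F -q-> D -q-> F -p-> C -p-> D
First repeat at step 3: D was already visited.

So i = 1, j = 3, giving x = w[0:1] = q, y = w[1:3] = qq, z = w[3:10] = qqqqqpp.
Check: |xy| = 3 ≤ 6 and |y| = 2 ≥ 1. Reading y takes M from D back to D, so every xyⁱz is accepted.
Since M has 6 states, any run of length ≥ 6 visits 6+1 states, so by pigeonhole some state repeats within the first 6 steps — that repeat gives the pumpable loop.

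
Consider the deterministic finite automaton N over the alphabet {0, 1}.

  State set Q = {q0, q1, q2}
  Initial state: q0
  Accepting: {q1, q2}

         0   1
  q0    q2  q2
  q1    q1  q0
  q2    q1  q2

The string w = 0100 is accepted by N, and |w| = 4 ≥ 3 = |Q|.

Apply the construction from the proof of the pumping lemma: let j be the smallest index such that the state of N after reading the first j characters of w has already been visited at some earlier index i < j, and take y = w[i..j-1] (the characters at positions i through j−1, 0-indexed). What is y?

1

State sequence: q0 -0-> q2 -1-> q2 -0-> q1 -0-> q1
First repeat at step 2: q2 was already visited.

So i = 1, j = 2, giving x = w[0:1] = 0, y = w[1:2] = 1, z = w[2:4] = 00.
Check: |xy| = 2 ≤ 3 and |y| = 1 ≥ 1. Reading y takes N from q2 back to q2, so every xyⁱz is accepted.
The DFA has 3 states, so the proof of the pumping lemma guarantees a repeated state among the first 3+1 visited; the segment between the two visits is the pumpable y.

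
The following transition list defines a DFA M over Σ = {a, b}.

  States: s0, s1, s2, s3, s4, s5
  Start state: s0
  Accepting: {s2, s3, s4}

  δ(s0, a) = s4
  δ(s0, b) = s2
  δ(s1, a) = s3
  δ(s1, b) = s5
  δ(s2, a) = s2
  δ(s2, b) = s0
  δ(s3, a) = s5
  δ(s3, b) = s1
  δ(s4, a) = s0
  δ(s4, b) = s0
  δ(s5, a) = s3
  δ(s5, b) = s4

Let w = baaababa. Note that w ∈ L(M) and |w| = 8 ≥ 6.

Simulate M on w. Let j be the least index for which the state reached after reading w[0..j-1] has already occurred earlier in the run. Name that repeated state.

State sequence: s0 -b-> s2 -a-> s2 -a-> s2 -a-> s2 -b-> s0 -a-> s4 -b-> s0 -a-> s4
First repeat at step 2: s2 was already visited.

The earliest repeat is at step j = 2: M is in s2, which it already visited at step i = 1.

s2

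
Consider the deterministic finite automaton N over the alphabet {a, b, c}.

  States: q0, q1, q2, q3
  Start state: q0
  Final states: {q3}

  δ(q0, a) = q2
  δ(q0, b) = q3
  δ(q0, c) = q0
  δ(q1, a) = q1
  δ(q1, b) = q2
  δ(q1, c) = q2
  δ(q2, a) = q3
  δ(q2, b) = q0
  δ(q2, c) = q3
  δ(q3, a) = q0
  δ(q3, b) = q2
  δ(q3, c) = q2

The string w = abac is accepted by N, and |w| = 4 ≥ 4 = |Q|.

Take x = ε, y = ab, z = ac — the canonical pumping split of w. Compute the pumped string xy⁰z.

xy⁰z = xz = ε·ac = ac.
Reading y = ab takes N from q0 back to q0, so after x the machine is still in q0, and z then leads to the accepting state q3. Hence ac ∈ L(N).

ac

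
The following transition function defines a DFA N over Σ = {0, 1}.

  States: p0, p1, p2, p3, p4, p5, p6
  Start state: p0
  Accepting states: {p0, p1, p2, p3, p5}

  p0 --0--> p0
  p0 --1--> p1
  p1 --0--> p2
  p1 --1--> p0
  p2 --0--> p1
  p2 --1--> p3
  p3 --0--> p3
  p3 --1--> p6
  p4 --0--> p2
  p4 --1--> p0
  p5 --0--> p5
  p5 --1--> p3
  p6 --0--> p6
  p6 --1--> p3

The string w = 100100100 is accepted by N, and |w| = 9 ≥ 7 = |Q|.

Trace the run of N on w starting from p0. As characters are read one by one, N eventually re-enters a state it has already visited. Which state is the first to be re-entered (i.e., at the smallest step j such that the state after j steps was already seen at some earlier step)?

p1

State sequence: p0 -1-> p1 -0-> p2 -0-> p1 -1-> p0 -0-> p0 -0-> p0 -1-> p1 -0-> p2 -0-> p1
First repeat at step 3: p1 was already visited.

The earliest repeat is at step j = 3: N is in p1, which it already visited at step i = 1.
Pumping length from the standard proof: p = 7 (the number of states). The repeated state found above gives |xy| = j ≤ 7 and |y| = j − i ≥ 1.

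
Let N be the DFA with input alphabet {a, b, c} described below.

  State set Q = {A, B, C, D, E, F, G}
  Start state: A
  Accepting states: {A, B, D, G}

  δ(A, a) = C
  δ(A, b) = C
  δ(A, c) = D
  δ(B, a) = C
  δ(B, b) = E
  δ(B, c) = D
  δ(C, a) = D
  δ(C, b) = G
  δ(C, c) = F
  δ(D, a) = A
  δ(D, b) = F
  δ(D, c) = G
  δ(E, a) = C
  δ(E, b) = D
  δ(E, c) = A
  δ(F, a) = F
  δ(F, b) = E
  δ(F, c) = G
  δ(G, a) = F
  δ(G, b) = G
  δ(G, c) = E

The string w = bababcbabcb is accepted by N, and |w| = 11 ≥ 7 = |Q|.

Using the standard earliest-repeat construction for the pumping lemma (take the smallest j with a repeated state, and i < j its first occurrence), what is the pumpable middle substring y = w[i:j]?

a

State sequence: A -b-> C -a-> D -b-> F -a-> F -b-> E -c-> A -b-> C -a-> D -b-> F -c-> G -b-> G
First repeat at step 4: F was already visited.

So i = 3, j = 4, giving x = w[0:3] = bab, y = w[3:4] = a, z = w[4:11] = bcbabcb.
Check: |xy| = 4 ≤ 7 and |y| = 1 ≥ 1. Reading y takes N from F back to F, so every xyⁱz is accepted.
With |Q| = 7, pigeonhole forces a state repeat no later than step 7; the substring read between the first and second visits to that state can be pumped.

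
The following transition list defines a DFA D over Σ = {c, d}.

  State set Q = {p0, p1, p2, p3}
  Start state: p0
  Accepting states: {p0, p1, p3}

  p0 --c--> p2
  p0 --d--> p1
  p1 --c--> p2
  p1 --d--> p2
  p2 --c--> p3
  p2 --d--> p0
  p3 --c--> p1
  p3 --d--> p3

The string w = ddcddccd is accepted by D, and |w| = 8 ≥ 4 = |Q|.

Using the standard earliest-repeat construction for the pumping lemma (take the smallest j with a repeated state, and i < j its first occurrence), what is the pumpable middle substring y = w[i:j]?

State sequence: p0 -d-> p1 -d-> p2 -c-> p3 -d-> p3 -d-> p3 -c-> p1 -c-> p2 -d-> p0
First repeat at step 4: p3 was already visited.

So i = 3, j = 4, giving x = w[0:3] = ddc, y = w[3:4] = d, z = w[4:8] = dccd.
Check: |xy| = 4 ≤ 4 and |y| = 1 ≥ 1. Reading y takes D from p3 back to p3, so every xyⁱz is accepted.
Pumping length from the standard proof: p = 4 (the number of states). The repeated state found above gives |xy| = j ≤ 4 and |y| = j − i ≥ 1.

d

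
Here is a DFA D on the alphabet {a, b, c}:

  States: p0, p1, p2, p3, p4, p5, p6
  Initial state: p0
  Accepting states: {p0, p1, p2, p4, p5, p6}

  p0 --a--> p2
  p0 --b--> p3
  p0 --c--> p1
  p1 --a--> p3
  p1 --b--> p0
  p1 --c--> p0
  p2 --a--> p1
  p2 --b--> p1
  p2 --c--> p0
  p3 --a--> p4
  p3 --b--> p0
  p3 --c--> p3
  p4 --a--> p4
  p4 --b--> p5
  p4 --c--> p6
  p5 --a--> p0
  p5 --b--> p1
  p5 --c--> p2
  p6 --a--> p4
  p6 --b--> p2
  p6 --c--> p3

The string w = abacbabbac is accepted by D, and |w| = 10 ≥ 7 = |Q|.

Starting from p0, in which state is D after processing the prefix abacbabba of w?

p2

State sequence: p0 -a-> p2 -b-> p1 -a-> p3 -c-> p3 -b-> p0 -a-> p2 -b-> p1 -b-> p0 -a-> p2

After reading 9 characters, D is in state p2.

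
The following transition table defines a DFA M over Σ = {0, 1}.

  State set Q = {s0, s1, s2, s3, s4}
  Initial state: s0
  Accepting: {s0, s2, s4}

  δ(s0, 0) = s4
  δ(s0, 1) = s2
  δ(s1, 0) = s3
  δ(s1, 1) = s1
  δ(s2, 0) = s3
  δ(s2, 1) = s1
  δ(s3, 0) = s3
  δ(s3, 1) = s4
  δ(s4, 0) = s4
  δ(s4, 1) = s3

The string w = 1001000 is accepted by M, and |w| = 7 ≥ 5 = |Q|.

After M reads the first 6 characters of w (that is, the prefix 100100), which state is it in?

Run of M on the first 6 characters of w = 1 0 0 1 0 0:
  step 0: s0  (start)
  step 1: s2  (read 1: s0→s2)
  step 2: s3  (read 0: s2→s3)
  step 3: s3  (read 0: s3→s3)
  step 4: s4  (read 1: s3→s4)
  step 5: s4  (read 0: s4→s4)
  step 6: s4  (read 0: s4→s4)

After reading 6 characters, M is in state s4.

s4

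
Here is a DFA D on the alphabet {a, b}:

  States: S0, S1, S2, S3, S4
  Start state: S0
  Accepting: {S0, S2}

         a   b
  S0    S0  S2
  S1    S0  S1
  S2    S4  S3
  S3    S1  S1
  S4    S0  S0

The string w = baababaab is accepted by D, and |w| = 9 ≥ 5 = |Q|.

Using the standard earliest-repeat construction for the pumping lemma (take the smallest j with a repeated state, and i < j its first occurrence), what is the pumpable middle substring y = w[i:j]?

baa

State sequence: S0 -b-> S2 -a-> S4 -a-> S0 -b-> S2 -a-> S4 -b-> S0 -a-> S0 -a-> S0 -b-> S2
First repeat at step 3: S0 was already visited.

So i = 0, j = 3, giving x = w[0:0] = ε, y = w[0:3] = baa, z = w[3:9] = babaab.
Check: |xy| = 3 ≤ 5 and |y| = 3 ≥ 1. Reading y takes D from S0 back to S0, so every xyⁱz is accepted.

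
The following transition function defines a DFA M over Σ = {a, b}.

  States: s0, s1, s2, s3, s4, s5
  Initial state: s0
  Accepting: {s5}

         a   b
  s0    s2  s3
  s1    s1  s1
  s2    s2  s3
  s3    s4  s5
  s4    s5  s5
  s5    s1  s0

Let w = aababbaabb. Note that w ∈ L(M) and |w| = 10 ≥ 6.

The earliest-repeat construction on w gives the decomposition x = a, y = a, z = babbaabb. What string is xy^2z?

xy^2z = a·a·a·babbaabb = aaababbaabb.
Reading y = a takes M from s2 back to s2, so after x·y·y the machine is still in s2, and z then leads to the accepting state s5. Hence aaababbaabb ∈ L(M).

aaababbaabb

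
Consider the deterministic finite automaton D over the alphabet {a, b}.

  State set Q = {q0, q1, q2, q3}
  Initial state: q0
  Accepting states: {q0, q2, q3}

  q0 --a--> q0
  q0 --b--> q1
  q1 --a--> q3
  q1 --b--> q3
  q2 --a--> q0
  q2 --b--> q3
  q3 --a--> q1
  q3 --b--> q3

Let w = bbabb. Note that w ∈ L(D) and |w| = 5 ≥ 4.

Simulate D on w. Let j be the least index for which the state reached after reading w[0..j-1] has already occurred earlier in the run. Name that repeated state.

State sequence: q0 -b-> q1 -b-> q3 -a-> q1 -b-> q3 -b-> q3
First repeat at step 3: q1 was already visited.

The earliest repeat is at step j = 3: D is in q1, which it already visited at step i = 1.
Since D has 4 states, any run of length ≥ 4 visits 4+1 states, so by pigeonhole some state repeats within the first 4 steps — that repeat gives the pumpable loop.

q1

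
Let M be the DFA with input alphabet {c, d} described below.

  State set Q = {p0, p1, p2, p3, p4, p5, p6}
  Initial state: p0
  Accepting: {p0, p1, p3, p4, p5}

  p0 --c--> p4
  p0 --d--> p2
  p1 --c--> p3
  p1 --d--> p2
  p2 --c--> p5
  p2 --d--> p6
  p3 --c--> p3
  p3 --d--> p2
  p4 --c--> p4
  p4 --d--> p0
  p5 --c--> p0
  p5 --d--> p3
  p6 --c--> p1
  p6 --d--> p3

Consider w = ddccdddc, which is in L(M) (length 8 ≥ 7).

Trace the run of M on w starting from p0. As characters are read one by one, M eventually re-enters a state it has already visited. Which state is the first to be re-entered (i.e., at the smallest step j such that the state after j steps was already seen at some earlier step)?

Run of M on w = d d c c d d d c:
  step 0: p0  (start)
  step 1: p2  (read d: p0→p2)
  step 2: p6  (read d: p2→p6)
  step 3: p1  (read c: p6→p1)
  step 4: p3  (read c: p1→p3)
  step 5: p2  (read d: p3→p2)   ← first repeat (p2 seen earlier)
  step 6: p6  (read d: p2→p6)
  step 7: p3  (read d: p6→p3)
  step 8: p3  (read c: p3→p3)

The earliest repeat is at step j = 5: M is in p2, which it already visited at step i = 1.
Since M has 7 states, any run of length ≥ 7 visits 7+1 states, so by pigeonhole some state repeats within the first 7 steps — that repeat gives the pumpable loop.

p2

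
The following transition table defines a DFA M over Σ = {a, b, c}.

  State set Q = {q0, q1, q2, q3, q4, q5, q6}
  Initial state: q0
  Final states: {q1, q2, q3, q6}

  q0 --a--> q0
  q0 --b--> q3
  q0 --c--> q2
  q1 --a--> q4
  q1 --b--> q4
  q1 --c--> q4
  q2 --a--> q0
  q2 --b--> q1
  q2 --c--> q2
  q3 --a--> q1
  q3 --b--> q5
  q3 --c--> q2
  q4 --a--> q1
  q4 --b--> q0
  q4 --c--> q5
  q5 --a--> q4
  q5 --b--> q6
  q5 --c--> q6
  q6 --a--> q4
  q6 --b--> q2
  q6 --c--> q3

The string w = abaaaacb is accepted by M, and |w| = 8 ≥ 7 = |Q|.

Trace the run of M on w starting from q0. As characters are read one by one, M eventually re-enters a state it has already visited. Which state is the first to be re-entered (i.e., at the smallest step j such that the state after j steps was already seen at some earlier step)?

q0

Run of M on w = a b a a a a c b:
  step 0: q0  (start)
  step 1: q0  (read a: q0→q0)   ← first repeat (q0 seen earlier)
  step 2: q3  (read b: q0→q3)
  step 3: q1  (read a: q3→q1)
  step 4: q4  (read a: q1→q4)
  step 5: q1  (read a: q4→q1)
  step 6: q4  (read a: q1→q4)
  step 7: q5  (read c: q4→q5)
  step 8: q6  (read b: q5→q6)

The earliest repeat is at step j = 1: M is in q0, which it already visited at step i = 0.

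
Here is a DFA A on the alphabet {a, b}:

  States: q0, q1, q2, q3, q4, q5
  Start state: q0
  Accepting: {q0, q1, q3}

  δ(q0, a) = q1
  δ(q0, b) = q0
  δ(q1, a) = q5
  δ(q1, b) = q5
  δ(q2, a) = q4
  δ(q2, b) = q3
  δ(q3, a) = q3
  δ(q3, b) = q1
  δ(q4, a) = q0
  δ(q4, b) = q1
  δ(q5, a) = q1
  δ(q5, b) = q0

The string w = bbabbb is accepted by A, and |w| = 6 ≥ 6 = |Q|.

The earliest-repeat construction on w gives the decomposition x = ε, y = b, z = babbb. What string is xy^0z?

xy⁰z = xz = ε·babbb = babbb.
Reading y = b takes A from q0 back to q0, so after x the machine is still in q0, and z then leads to the accepting state q0. Hence babbb ∈ L(A).

babbb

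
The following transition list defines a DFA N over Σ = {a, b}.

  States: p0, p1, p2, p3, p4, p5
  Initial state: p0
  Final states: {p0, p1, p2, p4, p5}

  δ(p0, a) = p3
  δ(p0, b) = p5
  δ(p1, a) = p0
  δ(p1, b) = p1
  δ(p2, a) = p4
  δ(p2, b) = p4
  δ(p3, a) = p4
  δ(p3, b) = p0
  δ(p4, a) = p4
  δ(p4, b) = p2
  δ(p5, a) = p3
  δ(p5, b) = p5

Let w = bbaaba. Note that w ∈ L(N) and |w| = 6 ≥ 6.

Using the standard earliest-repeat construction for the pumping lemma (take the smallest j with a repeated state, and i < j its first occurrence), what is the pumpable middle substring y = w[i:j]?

State sequence: p0 -b-> p5 -b-> p5 -a-> p3 -a-> p4 -b-> p2 -a-> p4
First repeat at step 2: p5 was already visited.

So i = 1, j = 2, giving x = w[0:1] = b, y = w[1:2] = b, z = w[2:6] = aaba.
Check: |xy| = 2 ≤ 6 and |y| = 1 ≥ 1. Reading y takes N from p5 back to p5, so every xyⁱz is accepted.
Pumping length from the standard proof: p = 6 (the number of states). The repeated state found above gives |xy| = j ≤ 6 and |y| = j − i ≥ 1.

b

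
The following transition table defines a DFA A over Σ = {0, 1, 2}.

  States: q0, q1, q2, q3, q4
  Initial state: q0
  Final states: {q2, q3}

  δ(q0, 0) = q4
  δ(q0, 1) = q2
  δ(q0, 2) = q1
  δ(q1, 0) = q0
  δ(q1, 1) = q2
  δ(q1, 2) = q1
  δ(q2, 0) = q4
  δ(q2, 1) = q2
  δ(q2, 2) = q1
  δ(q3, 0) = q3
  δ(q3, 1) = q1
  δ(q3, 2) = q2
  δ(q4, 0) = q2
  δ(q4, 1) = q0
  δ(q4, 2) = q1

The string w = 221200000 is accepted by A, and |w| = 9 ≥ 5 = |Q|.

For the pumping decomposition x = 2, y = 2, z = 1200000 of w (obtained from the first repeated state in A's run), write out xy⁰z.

xy⁰z = xz = 2·1200000 = 21200000.
Reading y = 2 takes A from q1 back to q1, so after x the machine is still in q1, and z then leads to the accepting state q2. Hence 21200000 ∈ L(A).

21200000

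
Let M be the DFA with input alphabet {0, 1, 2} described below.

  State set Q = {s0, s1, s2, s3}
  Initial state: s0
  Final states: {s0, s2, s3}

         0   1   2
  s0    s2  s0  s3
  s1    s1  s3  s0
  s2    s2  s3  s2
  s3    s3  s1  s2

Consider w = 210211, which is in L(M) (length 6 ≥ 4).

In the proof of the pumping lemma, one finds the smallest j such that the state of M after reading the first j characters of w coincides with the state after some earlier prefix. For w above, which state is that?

State sequence: s0 -2-> s3 -1-> s1 -0-> s1 -2-> s0 -1-> s0 -1-> s0
First repeat at step 3: s1 was already visited.

The earliest repeat is at step j = 3: M is in s1, which it already visited at step i = 2.
The DFA has 4 states, so the proof of the pumping lemma guarantees a repeated state among the first 4+1 visited; the segment between the two visits is the pumpable y.

s1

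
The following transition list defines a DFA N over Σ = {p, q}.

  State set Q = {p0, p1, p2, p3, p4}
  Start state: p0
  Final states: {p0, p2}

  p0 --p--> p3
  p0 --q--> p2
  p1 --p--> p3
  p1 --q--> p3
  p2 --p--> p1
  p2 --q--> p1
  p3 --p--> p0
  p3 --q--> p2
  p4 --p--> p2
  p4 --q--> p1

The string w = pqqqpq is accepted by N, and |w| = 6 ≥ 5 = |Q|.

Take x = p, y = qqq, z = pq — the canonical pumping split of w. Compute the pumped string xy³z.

xy^3z = p·qqq·qqq·qqq·pq = pqqqqqqqqqpq.
Reading y = qqq takes N from p3 back to p3, so after x·y·y·y the machine is still in p3, and z then leads to the accepting state p2. Hence pqqqqqqqqqpq ∈ L(N).

pqqqqqqqqqpq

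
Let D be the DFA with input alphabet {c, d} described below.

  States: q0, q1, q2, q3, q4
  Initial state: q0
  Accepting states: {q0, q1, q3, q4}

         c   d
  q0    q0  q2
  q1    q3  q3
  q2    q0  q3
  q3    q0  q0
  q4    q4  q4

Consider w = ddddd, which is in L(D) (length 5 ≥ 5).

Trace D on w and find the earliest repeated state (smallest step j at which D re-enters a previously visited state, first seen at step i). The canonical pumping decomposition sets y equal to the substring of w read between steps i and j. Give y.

ddd

State sequence: q0 -d-> q2 -d-> q3 -d-> q0 -d-> q2 -d-> q3
First repeat at step 3: q0 was already visited.

So i = 0, j = 3, giving x = w[0:0] = ε, y = w[0:3] = ddd, z = w[3:5] = dd.
Check: |xy| = 3 ≤ 5 and |y| = 3 ≥ 1. Reading y takes D from q0 back to q0, so every xyⁱz is accepted.
Since D has 5 states, any run of length ≥ 5 visits 5+1 states, so by pigeonhole some state repeats within the first 5 steps — that repeat gives the pumpable loop.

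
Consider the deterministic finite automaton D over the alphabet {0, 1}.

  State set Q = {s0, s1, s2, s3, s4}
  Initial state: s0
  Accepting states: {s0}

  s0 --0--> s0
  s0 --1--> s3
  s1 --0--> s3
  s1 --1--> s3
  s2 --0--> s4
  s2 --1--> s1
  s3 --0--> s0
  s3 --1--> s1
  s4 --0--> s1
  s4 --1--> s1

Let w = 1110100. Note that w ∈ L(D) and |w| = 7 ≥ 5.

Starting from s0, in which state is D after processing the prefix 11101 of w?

State sequence: s0 -1-> s3 -1-> s1 -1-> s3 -0-> s0 -1-> s3

After reading 5 characters, D is in state s3.

s3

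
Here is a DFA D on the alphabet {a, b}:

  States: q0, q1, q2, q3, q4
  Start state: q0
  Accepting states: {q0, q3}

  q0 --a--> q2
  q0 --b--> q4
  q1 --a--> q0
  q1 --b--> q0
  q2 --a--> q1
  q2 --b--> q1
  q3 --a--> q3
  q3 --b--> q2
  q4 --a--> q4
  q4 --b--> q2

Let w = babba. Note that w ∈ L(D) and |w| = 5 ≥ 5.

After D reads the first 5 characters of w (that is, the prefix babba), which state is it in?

State sequence: q0 -b-> q4 -a-> q4 -b-> q2 -b-> q1 -a-> q0

After reading 5 characters, D is in state q0.

q0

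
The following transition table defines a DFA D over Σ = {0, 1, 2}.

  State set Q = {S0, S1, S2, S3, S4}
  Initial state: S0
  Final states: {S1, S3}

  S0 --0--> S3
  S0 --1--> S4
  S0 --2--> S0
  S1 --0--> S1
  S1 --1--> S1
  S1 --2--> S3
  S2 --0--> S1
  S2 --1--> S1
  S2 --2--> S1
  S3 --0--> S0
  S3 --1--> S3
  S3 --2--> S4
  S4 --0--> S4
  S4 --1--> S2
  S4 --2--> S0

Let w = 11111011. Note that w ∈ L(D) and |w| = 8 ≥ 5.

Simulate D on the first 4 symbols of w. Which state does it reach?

Run of D on the first 4 characters of w = 1 1 1 1:
  step 0: S0  (start)
  step 1: S4  (read 1: S0→S4)
  step 2: S2  (read 1: S4→S2)
  step 3: S1  (read 1: S2→S1)
  step 4: S1  (read 1: S1→S1)

After reading 4 characters, D is in state S1.
(This kind of state-tracing is the core of the pumping-lemma construction: with 5 states, pigeonhole forces a repeat within the first 5 steps.)

S1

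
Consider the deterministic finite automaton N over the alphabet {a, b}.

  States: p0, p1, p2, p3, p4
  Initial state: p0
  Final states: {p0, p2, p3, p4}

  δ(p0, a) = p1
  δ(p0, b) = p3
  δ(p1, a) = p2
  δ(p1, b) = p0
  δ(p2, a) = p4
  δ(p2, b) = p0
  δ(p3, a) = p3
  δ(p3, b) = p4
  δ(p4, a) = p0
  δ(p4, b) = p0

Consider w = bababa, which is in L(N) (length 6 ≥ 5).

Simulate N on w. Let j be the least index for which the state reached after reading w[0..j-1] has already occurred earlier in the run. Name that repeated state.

State sequence: p0 -b-> p3 -a-> p3 -b-> p4 -a-> p0 -b-> p3 -a-> p3
First repeat at step 2: p3 was already visited.

The earliest repeat is at step j = 2: N is in p3, which it already visited at step i = 1.
With |Q| = 5, pigeonhole forces a state repeat no later than step 5; the substring read between the first and second visits to that state can be pumped.

p3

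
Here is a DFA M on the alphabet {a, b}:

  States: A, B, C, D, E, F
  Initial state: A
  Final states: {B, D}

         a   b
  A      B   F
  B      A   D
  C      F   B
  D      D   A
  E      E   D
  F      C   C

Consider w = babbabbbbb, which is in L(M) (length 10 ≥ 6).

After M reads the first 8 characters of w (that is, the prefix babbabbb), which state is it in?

Run of M on the first 8 characters of w = b a b b a b b b:
  step 0: A  (start)
  step 1: F  (read b: A→F)
  step 2: C  (read a: F→C)
  step 3: B  (read b: C→B)
  step 4: D  (read b: B→D)
  step 5: D  (read a: D→D)
  step 6: A  (read b: D→A)
  step 7: F  (read b: A→F)
  step 8: C  (read b: F→C)

After reading 8 characters, M is in state C.
(This kind of state-tracing is the core of the pumping-lemma construction: with 6 states, pigeonhole forces a repeat within the first 6 steps.)

C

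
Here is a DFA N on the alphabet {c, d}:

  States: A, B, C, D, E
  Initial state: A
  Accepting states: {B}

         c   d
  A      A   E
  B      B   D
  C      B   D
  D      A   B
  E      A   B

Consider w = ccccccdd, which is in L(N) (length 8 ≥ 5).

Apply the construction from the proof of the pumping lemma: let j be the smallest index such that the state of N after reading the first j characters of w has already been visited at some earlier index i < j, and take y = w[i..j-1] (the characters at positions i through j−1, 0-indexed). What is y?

c

State sequence: A -c-> A -c-> A -c-> A -c-> A -c-> A -c-> A -d-> E -d-> B
First repeat at step 1: A was already visited.

So i = 0, j = 1, giving x = w[0:0] = ε, y = w[0:1] = c, z = w[1:8] = cccccdd.
Check: |xy| = 1 ≤ 5 and |y| = 1 ≥ 1. Reading y takes N from A back to A, so every xyⁱz is accepted.
Since N has 5 states, any run of length ≥ 5 visits 5+1 states, so by pigeonhole some state repeats within the first 5 steps — that repeat gives the pumpable loop.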